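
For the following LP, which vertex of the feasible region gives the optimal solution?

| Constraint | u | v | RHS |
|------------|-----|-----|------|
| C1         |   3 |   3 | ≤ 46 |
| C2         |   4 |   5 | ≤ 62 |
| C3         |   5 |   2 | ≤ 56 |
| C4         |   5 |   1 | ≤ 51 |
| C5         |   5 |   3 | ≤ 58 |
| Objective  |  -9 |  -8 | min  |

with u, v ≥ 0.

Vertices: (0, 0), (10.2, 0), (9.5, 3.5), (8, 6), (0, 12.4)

Evaluate the objective at each vertex of the feasible region:
  z(0, 0) = 0
  z(10.2, 0) = -91.8
  z(9.5, 3.5) = -113.5
  z(8, 6) = -120  ←
  z(0, 12.4) = -99.2
The minimum is at u = 8, v = 6.

(8, 6)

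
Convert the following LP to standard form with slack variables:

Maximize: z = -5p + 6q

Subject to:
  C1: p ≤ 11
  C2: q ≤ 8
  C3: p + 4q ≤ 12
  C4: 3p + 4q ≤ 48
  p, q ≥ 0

max z = -5p + 6q

s.t.
  p + s1 = 11
  q + s2 = 8
  p + 4q + s3 = 12
  3p + 4q + s4 = 48
  p, q, s1, s2, s3, s4 ≥ 0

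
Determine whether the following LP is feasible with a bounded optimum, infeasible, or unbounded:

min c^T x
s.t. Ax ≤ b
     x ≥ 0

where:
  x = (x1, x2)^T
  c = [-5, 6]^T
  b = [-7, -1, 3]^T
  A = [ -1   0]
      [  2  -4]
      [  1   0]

Infeasible (no feasible solution exists)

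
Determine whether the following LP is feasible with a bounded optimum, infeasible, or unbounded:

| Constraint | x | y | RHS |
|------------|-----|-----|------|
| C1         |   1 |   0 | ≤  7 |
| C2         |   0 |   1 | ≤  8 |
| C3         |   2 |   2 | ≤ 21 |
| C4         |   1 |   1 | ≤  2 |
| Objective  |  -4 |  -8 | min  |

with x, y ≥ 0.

Feasible with a bounded optimal solution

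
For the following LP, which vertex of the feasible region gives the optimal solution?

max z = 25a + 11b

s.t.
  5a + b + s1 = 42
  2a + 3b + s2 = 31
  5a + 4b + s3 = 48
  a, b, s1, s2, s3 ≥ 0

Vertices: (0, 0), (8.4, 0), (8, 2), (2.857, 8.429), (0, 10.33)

Evaluate the objective at each vertex of the feasible region:
  z(0, 0) = 0
  z(8.4, 0) = 210
  z(8, 2) = 222  ←
  z(2.857, 8.429) = 164.1
  z(0, 10.33) = 113.7
The maximum is at a = 8, b = 2.

(8, 2)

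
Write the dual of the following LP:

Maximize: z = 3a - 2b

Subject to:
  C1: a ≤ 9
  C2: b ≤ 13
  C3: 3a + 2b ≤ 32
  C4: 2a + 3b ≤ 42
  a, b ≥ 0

Primal max cᵀx s.t. Ax ≤ b, x ≥ 0  →  Dual min bᵀy s.t. Aᵀy ≥ c, y ≥ 0.

Minimize: z = 9y1 + 13y2 + 32y3 + 42y4

Subject to:
  y1 + 3y3 + 2y4 ≥ 3
  y2 + 2y3 + 3y4 ≥ -2
  y1, y2, y3, y4 ≥ 0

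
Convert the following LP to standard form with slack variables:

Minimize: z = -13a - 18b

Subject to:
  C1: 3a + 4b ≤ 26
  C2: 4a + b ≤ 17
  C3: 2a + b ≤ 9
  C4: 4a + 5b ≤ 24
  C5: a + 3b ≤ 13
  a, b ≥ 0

min z = -13a - 18b

s.t.
  3a + 4b + s1 = 26
  4a + b + s2 = 17
  2a + b + s3 = 9
  4a + 5b + s4 = 24
  a + 3b + s5 = 13
  a, b, s1, s2, s3, s4, s5 ≥ 0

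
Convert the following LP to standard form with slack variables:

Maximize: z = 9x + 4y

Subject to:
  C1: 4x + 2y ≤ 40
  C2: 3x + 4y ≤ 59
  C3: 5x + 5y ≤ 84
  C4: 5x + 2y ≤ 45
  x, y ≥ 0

max z = 9x + 4y

s.t.
  4x + 2y + s1 = 40
  3x + 4y + s2 = 59
  5x + 5y + s3 = 84
  5x + 2y + s4 = 45
  x, y, s1, s2, s3, s4 ≥ 0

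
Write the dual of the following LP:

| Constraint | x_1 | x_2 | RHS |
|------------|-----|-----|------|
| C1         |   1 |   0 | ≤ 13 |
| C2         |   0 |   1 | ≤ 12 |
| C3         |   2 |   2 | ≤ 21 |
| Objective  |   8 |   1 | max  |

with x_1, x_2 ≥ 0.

Primal max cᵀx s.t. Ax ≤ b, x ≥ 0  →  Dual min bᵀy s.t. Aᵀy ≥ c, y ≥ 0.

Minimize: z = 13y1 + 12y2 + 21y3

Subject to:
  y1 + 2y3 ≥ 8
  y2 + 2y3 ≥ 1
  y1, y2, y3 ≥ 0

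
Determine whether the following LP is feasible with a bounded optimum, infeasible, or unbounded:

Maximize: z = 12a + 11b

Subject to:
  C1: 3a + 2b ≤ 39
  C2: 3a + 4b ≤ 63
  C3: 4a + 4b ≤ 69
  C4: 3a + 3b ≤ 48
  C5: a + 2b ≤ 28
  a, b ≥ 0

Feasible with a bounded optimal solution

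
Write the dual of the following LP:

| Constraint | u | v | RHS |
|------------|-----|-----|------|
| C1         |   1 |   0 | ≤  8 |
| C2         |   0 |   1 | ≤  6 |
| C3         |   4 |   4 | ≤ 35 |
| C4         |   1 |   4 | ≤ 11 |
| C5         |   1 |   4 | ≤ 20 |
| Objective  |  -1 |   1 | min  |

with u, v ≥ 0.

Primal min cᵀx s.t. Ax ≤ b, x ≥ 0  →  Dual max −bᵀy s.t. Aᵀy ≥ −c, y ≥ 0.

Maximize: z = -8y1 - 6y2 - 35y3 - 11y4 - 20y5

Subject to:
  y1 + 4y3 + y4 + y5 ≥ 1
  y2 + 4y3 + 4y4 + 4y5 ≥ -1
  y1, y2, y3, y4, y5 ≥ 0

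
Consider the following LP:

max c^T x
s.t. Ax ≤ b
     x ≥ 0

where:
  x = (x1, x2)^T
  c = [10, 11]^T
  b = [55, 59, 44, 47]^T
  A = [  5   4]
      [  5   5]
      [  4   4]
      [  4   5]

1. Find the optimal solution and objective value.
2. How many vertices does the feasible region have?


1. x1 = 8, x2 = 3, z = 113
2. 4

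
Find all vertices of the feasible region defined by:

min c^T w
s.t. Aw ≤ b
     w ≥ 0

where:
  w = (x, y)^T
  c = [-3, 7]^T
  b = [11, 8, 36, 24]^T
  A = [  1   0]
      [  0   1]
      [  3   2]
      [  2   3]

(0, 0), (11, 0), (11, 0.6667), (0, 8)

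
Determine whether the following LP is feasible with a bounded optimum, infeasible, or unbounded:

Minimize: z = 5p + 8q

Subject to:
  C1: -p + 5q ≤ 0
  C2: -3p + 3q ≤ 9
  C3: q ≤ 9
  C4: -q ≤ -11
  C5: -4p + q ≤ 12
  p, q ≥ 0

Infeasible (no feasible solution exists)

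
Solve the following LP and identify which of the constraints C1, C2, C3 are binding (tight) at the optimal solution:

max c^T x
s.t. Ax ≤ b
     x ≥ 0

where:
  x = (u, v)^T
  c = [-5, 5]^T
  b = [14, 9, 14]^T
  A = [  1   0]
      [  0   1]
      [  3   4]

At u = 0, v = 3.5, compute slack b - a·x for each constraint:
  C1: 14 − 0 = 14  (slack)
  C2: 9 − 3.5 = 5.5  (slack)
  C3: 14 − 14 = 0  (binding)

Optimal: u = 0, v = 3.5
Binding: C3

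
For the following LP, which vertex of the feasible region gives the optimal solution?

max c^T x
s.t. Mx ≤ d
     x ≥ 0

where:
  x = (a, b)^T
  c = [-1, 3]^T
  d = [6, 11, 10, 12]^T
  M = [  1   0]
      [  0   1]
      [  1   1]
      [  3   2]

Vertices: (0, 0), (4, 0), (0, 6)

Evaluate the objective at each vertex of the feasible region:
  z(0, 0) = 0
  z(4, 0) = -4
  z(0, 6) = 18  ←
The maximum is at a = 0, b = 6.

(0, 6)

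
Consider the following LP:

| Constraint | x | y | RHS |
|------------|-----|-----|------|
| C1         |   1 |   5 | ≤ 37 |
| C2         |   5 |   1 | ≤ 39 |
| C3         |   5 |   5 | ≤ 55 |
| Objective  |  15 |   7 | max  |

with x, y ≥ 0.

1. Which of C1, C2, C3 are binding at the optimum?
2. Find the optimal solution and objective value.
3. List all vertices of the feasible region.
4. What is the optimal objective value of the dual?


1. C2, C3
2. x = 7, y = 4, z = 133
3. (0, 0), (7.8, 0), (7, 4), (4.5, 6.5), (0, 7.4)
4. 133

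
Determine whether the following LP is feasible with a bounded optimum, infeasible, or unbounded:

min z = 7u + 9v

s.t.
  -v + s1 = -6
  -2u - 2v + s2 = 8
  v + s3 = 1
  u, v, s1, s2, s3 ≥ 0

Infeasible (no feasible solution exists)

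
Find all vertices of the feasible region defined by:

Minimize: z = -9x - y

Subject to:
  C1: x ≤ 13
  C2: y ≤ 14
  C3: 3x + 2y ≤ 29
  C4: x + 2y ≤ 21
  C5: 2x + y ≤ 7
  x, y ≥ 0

(0, 0), (3.5, 0), (0, 7)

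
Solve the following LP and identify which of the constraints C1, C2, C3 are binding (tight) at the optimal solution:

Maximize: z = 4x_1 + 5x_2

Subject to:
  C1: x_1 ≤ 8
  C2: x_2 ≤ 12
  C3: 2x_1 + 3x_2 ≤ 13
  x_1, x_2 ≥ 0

At x_1 = 6.5, x_2 = 0, compute slack b - a·x for each constraint:
  C1: 8 − 6.5 = 1.5  (slack)
  C2: 12 − 0 = 12  (slack)
  C3: 13 − 13 = 0  (binding)

Optimal: x_1 = 6.5, x_2 = 0
Binding: C3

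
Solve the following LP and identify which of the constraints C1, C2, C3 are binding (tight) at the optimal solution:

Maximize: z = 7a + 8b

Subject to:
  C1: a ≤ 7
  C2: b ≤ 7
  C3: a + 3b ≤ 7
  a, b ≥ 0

At a = 7, b = 0, compute slack b - a·x for each constraint:
  C1: 7 − 7 = 0  (binding)
  C2: 7 − 0 = 7  (slack)
  C3: 7 − 7 = 0  (binding)

Optimal: a = 7, b = 0
Binding: C1, C3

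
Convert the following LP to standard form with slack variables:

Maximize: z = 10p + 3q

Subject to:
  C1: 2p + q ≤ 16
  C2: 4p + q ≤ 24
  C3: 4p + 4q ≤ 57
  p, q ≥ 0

max z = 10p + 3q

s.t.
  2p + q + s1 = 16
  4p + q + s2 = 24
  4p + 4q + s3 = 57
  p, q, s1, s2, s3 ≥ 0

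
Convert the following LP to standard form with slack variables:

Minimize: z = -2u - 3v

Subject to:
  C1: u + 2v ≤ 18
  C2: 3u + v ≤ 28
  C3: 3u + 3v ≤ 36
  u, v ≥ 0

min z = -2u - 3v

s.t.
  u + 2v + s1 = 18
  3u + v + s2 = 28
  3u + 3v + s3 = 36
  u, v, s1, s2, s3 ≥ 0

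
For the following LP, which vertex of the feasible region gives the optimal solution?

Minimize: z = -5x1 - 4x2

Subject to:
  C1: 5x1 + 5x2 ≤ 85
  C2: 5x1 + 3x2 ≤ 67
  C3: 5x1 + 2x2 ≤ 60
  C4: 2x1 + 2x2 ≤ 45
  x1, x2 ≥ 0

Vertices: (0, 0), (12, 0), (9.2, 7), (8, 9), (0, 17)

Evaluate the objective at each vertex of the feasible region:
  z(0, 0) = 0
  z(12, 0) = -60
  z(9.2, 7) = -74
  z(8, 9) = -76  ←
  z(0, 17) = -68
The minimum is at x1 = 8, x2 = 9.

(8, 9)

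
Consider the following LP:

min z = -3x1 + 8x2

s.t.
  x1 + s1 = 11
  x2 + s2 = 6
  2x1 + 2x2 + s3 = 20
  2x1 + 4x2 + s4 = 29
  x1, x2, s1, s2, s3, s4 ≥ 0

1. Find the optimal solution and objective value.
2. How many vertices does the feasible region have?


1. x1 = 10, x2 = 0, z = -30
2. 5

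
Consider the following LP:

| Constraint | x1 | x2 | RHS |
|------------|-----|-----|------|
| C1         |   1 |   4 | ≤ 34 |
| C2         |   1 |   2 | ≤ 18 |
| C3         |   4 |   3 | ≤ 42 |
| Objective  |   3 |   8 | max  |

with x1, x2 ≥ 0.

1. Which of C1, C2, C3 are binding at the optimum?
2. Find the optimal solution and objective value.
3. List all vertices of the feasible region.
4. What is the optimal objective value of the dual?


1. C1, C2
2. x1 = 2, x2 = 8, z = 70
3. (0, 0), (10.5, 0), (6, 6), (2, 8), (0, 8.5)
4. 70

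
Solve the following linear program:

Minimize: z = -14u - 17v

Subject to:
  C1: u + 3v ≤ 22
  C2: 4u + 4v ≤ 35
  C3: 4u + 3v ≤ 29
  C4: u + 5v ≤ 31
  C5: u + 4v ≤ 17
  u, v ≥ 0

Evaluate the objective at each vertex of the feasible region:
  z(0, 0) = 0
  z(7.25, 0) = -101.5
  z(5, 3) = -121  ←
  z(0, 4.25) = -72.25
The minimum is at u = 5, v = 3.

u = 5, v = 3, z = -121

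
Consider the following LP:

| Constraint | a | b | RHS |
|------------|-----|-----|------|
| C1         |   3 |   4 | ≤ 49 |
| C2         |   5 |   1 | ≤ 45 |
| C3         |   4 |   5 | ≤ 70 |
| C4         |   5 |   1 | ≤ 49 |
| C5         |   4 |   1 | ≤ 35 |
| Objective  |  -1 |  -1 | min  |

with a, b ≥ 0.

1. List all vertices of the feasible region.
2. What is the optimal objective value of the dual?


1. (0, 0), (8.75, 0), (7, 7), (0, 12.25)
2. -14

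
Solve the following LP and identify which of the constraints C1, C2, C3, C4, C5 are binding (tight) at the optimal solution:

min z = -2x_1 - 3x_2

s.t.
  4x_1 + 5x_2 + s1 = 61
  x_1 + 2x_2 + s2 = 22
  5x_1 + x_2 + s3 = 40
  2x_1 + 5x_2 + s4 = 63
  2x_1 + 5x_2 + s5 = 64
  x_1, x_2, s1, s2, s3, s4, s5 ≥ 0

At x_1 = 4, x_2 = 9, compute slack b - a·x for each constraint:
  C1: 61 − 61 = 0  (binding)
  C2: 22 − 22 = 0  (binding)
  C3: 40 − 29 = 11  (slack)
  C4: 63 − 53 = 10  (slack)
  C5: 64 − 53 = 11  (slack)

Optimal: x_1 = 4, x_2 = 9
Binding: C1, C2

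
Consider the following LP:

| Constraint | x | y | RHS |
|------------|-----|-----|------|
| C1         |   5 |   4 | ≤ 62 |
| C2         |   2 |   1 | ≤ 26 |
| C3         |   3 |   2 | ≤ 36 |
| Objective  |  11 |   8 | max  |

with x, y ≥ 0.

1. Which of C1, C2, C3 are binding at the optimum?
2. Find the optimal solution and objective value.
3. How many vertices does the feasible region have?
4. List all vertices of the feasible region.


1. C1, C3
2. x = 10, y = 3, z = 134
3. 4
4. (0, 0), (12, 0), (10, 3), (0, 15.5)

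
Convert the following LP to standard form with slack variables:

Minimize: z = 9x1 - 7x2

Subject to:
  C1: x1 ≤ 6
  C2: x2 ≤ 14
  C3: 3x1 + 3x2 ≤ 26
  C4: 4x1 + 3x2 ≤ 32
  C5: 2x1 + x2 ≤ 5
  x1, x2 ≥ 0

min z = 9x1 - 7x2

s.t.
  x1 + s1 = 6
  x2 + s2 = 14
  3x1 + 3x2 + s3 = 26
  4x1 + 3x2 + s4 = 32
  2x1 + x2 + s5 = 5
  x1, x2, s1, s2, s3, s4, s5 ≥ 0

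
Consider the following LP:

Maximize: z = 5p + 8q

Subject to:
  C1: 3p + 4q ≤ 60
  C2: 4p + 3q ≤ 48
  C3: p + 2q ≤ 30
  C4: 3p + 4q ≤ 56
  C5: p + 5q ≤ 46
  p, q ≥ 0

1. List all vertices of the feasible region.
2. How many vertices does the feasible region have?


1. (0, 0), (12, 0), (6, 8), (0, 9.2)
2. 4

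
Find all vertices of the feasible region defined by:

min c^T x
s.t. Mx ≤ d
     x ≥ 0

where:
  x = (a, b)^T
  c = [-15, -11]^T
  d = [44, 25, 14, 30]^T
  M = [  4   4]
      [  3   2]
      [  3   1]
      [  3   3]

(0, 0), (4.667, 0), (2, 8), (0, 10)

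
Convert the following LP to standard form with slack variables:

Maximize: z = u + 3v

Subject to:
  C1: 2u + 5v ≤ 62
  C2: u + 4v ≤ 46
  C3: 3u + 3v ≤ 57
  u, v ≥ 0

max z = u + 3v

s.t.
  2u + 5v + s1 = 62
  u + 4v + s2 = 46
  3u + 3v + s3 = 57
  u, v, s1, s2, s3 ≥ 0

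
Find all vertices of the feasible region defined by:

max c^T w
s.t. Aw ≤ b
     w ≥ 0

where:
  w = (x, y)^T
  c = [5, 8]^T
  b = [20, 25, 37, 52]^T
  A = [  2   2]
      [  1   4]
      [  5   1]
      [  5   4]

(0, 0), (7.4, 0), (6.75, 3.25), (5, 5), (0, 6.25)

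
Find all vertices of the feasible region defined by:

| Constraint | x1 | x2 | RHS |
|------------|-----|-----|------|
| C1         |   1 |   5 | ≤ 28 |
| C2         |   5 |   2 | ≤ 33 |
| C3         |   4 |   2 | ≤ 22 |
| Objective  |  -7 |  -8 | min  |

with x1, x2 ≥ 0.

(0, 0), (5.5, 0), (3, 5), (0, 5.6)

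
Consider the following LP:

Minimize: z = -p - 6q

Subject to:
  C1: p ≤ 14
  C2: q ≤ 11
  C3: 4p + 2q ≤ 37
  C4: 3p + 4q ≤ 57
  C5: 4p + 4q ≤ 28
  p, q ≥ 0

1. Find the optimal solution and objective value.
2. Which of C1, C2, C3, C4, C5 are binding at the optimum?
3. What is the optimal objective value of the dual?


1. p = 0, q = 7, z = -42
2. C5
3. -42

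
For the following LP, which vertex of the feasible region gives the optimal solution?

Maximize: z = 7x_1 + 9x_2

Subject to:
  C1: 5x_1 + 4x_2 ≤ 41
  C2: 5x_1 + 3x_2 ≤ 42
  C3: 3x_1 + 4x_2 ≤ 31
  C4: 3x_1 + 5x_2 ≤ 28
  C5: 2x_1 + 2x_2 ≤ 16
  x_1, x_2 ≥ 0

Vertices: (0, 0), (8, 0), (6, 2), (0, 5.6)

Evaluate the objective at each vertex of the feasible region:
  z(0, 0) = 0
  z(8, 0) = 56
  z(6, 2) = 60  ←
  z(0, 5.6) = 50.4
The maximum is at x_1 = 6, x_2 = 2.

(6, 2)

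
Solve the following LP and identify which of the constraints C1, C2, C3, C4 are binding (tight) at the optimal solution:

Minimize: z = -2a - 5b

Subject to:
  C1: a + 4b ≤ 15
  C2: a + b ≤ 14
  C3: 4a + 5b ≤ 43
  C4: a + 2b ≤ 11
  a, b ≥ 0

At a = 7, b = 2, compute slack b - a·x for each constraint:
  C1: 15 − 15 = 0  (binding)
  C2: 14 − 9 = 5  (slack)
  C3: 43 − 38 = 5  (slack)
  C4: 11 − 11 = 0  (binding)

Optimal: a = 7, b = 2
Binding: C1, C4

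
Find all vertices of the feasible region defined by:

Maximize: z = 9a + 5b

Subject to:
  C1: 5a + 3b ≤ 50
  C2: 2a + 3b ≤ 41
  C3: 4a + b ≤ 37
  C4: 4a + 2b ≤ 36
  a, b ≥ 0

(0, 0), (9, 0), (4, 10), (3, 11.67), (0, 13.67)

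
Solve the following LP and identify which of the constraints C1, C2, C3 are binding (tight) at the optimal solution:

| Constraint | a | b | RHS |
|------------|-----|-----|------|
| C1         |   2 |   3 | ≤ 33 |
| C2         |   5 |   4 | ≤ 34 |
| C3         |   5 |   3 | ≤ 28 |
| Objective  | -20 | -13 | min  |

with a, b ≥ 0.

At a = 2, b = 6, compute slack b - a·x for each constraint:
  C1: 33 − 22 = 11  (slack)
  C2: 34 − 34 = 0  (binding)
  C3: 28 − 28 = 0  (binding)

Optimal: a = 2, b = 6
Binding: C2, C3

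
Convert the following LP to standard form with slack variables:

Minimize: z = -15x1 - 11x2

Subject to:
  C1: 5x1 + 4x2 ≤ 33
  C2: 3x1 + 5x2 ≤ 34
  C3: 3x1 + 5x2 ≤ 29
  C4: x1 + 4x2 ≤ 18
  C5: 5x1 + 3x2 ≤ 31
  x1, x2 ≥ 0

min z = -15x1 - 11x2

s.t.
  5x1 + 4x2 + s1 = 33
  3x1 + 5x2 + s2 = 34
  3x1 + 5x2 + s3 = 29
  x1 + 4x2 + s4 = 18
  5x1 + 3x2 + s5 = 31
  x1, x2, s1, s2, s3, s4, s5 ≥ 0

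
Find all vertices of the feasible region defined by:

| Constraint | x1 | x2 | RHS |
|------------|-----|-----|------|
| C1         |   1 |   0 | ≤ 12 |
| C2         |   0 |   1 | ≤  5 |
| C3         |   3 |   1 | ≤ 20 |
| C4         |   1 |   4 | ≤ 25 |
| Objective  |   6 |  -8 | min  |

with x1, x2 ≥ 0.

(0, 0), (6.667, 0), (5, 5), (0, 5)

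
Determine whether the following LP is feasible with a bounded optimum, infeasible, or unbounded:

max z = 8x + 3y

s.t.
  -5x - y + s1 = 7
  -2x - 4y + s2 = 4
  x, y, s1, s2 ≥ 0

Unbounded (objective can increase without bound)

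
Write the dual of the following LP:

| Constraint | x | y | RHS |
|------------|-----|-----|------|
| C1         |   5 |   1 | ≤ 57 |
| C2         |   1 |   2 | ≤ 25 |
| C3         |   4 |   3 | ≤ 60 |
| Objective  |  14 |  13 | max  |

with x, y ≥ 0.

Primal max cᵀx s.t. Ax ≤ b, x ≥ 0  →  Dual min bᵀy s.t. Aᵀy ≥ c, y ≥ 0.

Minimize: z = 57y1 + 25y2 + 60y3

Subject to:
  5y1 + y2 + 4y3 ≥ 14
  y1 + 2y2 + 3y3 ≥ 13
  y1, y2, y3 ≥ 0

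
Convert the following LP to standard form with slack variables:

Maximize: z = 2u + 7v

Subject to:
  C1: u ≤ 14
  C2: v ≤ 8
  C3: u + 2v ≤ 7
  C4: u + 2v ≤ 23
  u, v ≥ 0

max z = 2u + 7v

s.t.
  u + s1 = 14
  v + s2 = 8
  u + 2v + s3 = 7
  u + 2v + s4 = 23
  u, v, s1, s2, s3, s4 ≥ 0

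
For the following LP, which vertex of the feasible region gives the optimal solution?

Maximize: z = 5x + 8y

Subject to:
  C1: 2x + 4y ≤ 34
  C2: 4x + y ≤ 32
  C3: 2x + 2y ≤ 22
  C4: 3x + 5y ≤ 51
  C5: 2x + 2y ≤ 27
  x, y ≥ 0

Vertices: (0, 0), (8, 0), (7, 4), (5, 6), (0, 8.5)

Evaluate the objective at each vertex of the feasible region:
  z(0, 0) = 0
  z(8, 0) = 40
  z(7, 4) = 67
  z(5, 6) = 73  ←
  z(0, 8.5) = 68
The maximum is at x = 5, y = 6.

(5, 6)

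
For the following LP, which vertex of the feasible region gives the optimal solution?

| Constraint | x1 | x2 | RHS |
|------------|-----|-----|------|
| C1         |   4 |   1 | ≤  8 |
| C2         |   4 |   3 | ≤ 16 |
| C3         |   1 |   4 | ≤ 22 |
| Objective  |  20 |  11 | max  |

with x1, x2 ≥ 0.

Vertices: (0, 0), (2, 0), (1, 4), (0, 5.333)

Evaluate the objective at each vertex of the feasible region:
  z(0, 0) = 0
  z(2, 0) = 40
  z(1, 4) = 64  ←
  z(0, 5.333) = 58.67
The maximum is at x1 = 1, x2 = 4.

(1, 4)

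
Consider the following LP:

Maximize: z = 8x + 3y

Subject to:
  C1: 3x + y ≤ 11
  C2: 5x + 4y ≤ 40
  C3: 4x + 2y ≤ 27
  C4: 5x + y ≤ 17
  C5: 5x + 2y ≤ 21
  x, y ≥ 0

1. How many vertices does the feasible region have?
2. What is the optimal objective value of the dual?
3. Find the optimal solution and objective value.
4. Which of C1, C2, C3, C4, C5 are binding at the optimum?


1. 6
2. 32
3. x = 1, y = 8, z = 32
4. C1, C5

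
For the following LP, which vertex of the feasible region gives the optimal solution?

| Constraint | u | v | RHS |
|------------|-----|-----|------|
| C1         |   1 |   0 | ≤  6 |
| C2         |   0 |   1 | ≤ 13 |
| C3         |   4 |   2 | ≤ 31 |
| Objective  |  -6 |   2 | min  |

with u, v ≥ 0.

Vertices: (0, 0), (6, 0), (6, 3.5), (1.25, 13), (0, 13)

Evaluate the objective at each vertex of the feasible region:
  z(0, 0) = 0
  z(6, 0) = -36  ←
  z(6, 3.5) = -29
  z(1.25, 13) = 18.5
  z(0, 13) = 26
The minimum is at u = 6, v = 0.

(6, 0)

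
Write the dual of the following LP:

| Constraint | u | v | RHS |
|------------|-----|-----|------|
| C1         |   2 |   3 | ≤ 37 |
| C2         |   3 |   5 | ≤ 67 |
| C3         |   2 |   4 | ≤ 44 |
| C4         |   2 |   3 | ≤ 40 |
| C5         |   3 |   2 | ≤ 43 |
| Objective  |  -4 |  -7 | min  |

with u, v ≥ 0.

Primal min cᵀx s.t. Ax ≤ b, x ≥ 0  →  Dual max −bᵀy s.t. Aᵀy ≥ −c, y ≥ 0.

Maximize: z = -37y1 - 67y2 - 44y3 - 40y4 - 43y5

Subject to:
  2y1 + 3y2 + 2y3 + 2y4 + 3y5 ≥ 4
  3y1 + 5y2 + 4y3 + 3y4 + 2y5 ≥ 7
  y1, y2, y3, y4, y5 ≥ 0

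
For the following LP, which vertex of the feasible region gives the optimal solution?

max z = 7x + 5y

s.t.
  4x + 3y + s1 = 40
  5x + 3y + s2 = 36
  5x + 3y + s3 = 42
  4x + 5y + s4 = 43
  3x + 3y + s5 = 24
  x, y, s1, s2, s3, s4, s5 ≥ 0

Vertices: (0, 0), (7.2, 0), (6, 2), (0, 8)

Evaluate the objective at each vertex of the feasible region:
  z(0, 0) = 0
  z(7.2, 0) = 50.4
  z(6, 2) = 52  ←
  z(0, 8) = 40
The maximum is at x = 6, y = 2.

(6, 2)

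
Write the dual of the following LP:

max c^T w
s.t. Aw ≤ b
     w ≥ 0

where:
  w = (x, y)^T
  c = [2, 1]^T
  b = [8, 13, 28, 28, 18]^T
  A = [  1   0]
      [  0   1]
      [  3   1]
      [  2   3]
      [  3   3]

Primal max cᵀx s.t. Ax ≤ b, x ≥ 0  →  Dual min bᵀy s.t. Aᵀy ≥ c, y ≥ 0.

Minimize: z = 8y1 + 13y2 + 28y3 + 28y4 + 18y5

Subject to:
  y1 + 3y3 + 2y4 + 3y5 ≥ 2
  y2 + y3 + 3y4 + 3y5 ≥ 1
  y1, y2, y3, y4, y5 ≥ 0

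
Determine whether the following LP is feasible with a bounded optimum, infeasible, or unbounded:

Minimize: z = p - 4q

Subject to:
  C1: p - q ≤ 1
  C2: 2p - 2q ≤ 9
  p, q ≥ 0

Unbounded (objective can decrease without bound)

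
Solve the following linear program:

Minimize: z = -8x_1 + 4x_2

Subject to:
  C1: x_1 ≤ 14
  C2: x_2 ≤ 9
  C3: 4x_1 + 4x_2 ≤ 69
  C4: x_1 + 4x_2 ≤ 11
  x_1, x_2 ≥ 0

Evaluate the objective at each vertex of the feasible region:
  z(0, 0) = 0
  z(11, 0) = -88  ←
  z(0, 2.75) = 11
The minimum is at x_1 = 11, x_2 = 0.

x_1 = 11, x_2 = 0, z = -88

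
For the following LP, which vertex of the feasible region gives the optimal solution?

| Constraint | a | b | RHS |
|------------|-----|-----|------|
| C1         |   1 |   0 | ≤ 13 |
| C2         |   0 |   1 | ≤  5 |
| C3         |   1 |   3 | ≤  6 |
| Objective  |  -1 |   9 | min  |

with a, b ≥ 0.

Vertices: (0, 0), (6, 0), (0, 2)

Evaluate the objective at each vertex of the feasible region:
  z(0, 0) = 0
  z(6, 0) = -6  ←
  z(0, 2) = 18
The minimum is at a = 6, b = 0.

(6, 0)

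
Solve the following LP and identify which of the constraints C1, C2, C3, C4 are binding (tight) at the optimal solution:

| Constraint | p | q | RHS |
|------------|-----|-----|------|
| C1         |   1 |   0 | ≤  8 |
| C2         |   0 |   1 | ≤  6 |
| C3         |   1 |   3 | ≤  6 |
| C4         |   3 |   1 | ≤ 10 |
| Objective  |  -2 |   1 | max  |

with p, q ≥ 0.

At p = 0, q = 2, compute slack b - a·x for each constraint:
  C1: 8 − 0 = 8  (slack)
  C2: 6 − 2 = 4  (slack)
  C3: 6 − 6 = 0  (binding)
  C4: 10 − 2 = 8  (slack)

Optimal: p = 0, q = 2
Binding: C3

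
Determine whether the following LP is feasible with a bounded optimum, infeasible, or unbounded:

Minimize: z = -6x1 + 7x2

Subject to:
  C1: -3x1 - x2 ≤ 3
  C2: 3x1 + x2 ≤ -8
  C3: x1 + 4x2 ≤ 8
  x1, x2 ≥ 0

Infeasible (no feasible solution exists)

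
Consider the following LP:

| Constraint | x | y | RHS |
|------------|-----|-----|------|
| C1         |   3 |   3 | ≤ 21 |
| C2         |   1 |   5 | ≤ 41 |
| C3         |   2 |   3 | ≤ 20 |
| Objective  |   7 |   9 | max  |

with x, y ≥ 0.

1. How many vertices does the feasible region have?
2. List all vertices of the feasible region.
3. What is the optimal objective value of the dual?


1. 4
2. (0, 0), (7, 0), (1, 6), (0, 6.667)
3. 61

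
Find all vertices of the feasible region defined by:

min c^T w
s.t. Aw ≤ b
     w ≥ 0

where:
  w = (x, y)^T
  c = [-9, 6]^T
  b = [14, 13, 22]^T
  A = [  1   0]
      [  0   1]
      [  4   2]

(0, 0), (5.5, 0), (0, 11)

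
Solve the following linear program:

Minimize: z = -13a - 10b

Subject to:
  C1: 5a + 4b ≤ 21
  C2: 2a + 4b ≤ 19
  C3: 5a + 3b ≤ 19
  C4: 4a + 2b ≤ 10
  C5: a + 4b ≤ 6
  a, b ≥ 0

Evaluate the objective at each vertex of the feasible region:
  z(0, 0) = 0
  z(2.5, 0) = -32.5
  z(2, 1) = -36  ←
  z(0, 1.5) = -15
The minimum is at a = 2, b = 1.

a = 2, b = 1, z = -36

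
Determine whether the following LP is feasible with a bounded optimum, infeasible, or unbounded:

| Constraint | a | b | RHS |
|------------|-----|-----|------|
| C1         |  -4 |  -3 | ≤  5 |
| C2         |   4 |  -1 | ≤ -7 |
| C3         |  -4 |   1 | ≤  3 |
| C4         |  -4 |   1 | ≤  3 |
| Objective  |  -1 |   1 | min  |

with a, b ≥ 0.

Infeasible (no feasible solution exists)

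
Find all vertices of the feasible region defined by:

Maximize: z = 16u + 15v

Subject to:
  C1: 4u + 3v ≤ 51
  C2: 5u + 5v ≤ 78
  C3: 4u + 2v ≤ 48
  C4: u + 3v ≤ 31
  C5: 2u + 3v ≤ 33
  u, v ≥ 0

(0, 0), (12, 0), (10.5, 3), (9, 5), (2, 9.667), (0, 10.33)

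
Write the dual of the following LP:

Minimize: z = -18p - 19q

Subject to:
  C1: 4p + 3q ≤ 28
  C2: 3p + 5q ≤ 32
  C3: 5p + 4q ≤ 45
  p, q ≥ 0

Primal min cᵀx s.t. Ax ≤ b, x ≥ 0  →  Dual max −bᵀy s.t. Aᵀy ≥ −c, y ≥ 0.

Maximize: z = -28y1 - 32y2 - 45y3

Subject to:
  4y1 + 3y2 + 5y3 ≥ 18
  3y1 + 5y2 + 4y3 ≥ 19
  y1, y2, y3 ≥ 0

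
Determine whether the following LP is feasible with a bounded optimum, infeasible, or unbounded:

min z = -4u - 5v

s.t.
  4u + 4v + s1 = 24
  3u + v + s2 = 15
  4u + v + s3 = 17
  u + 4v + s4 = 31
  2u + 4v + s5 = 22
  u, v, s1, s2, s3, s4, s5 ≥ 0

Feasible with a bounded optimal solution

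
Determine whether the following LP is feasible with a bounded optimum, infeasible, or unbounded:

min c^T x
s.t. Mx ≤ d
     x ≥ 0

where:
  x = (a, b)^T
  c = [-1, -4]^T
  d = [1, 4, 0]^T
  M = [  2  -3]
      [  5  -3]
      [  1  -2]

Unbounded (objective can decrease without bound)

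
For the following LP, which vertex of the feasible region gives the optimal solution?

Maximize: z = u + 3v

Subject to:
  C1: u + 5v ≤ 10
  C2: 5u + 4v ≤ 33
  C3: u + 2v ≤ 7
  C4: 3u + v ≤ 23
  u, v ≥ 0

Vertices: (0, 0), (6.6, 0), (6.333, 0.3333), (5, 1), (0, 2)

Evaluate the objective at each vertex of the feasible region:
  z(0, 0) = 0
  z(6.6, 0) = 6.6
  z(6.333, 0.3333) = 7.333
  z(5, 1) = 8  ←
  z(0, 2) = 6
The maximum is at u = 5, v = 1.

(5, 1)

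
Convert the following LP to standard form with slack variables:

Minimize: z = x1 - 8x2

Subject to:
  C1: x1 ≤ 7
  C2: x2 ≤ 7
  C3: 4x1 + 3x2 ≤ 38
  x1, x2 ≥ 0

min z = x1 - 8x2

s.t.
  x1 + s1 = 7
  x2 + s2 = 7
  4x1 + 3x2 + s3 = 38
  x1, x2, s1, s2, s3 ≥ 0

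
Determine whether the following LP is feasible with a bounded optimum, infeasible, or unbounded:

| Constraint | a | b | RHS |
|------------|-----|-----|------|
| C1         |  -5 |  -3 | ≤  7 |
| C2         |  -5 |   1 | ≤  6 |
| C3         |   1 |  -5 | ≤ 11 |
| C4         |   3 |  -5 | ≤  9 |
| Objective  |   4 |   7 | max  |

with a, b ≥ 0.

Unbounded (objective can increase without bound)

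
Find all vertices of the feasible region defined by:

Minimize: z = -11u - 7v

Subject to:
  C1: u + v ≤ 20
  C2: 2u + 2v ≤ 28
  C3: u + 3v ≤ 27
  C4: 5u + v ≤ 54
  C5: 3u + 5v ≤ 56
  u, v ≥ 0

(0, 0), (10.8, 0), (10, 4), (7.5, 6.5), (0, 9)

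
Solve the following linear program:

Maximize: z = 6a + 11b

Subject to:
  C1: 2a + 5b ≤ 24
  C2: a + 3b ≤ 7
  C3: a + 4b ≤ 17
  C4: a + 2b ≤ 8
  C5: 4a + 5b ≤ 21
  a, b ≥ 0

Evaluate the objective at each vertex of the feasible region:
  z(0, 0) = 0
  z(5.25, 0) = 31.5
  z(4, 1) = 35  ←
  z(0, 2.333) = 25.67
The maximum is at a = 4, b = 1.

a = 4, b = 1, z = 35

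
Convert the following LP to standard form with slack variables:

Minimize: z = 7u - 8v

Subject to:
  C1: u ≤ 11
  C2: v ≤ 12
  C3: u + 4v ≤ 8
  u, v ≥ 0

min z = 7u - 8v

s.t.
  u + s1 = 11
  v + s2 = 12
  u + 4v + s3 = 8
  u, v, s1, s2, s3 ≥ 0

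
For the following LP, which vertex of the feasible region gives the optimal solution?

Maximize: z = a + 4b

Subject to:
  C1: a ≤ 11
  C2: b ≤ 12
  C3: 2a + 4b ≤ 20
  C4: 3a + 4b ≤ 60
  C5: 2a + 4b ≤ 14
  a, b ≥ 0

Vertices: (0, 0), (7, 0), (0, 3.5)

Evaluate the objective at each vertex of the feasible region:
  z(0, 0) = 0
  z(7, 0) = 7
  z(0, 3.5) = 14  ←
The maximum is at a = 0, b = 3.5.

(0, 3.5)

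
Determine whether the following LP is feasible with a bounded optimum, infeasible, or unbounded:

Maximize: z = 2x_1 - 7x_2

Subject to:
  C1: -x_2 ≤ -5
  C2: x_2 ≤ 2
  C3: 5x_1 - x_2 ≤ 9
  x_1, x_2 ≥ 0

Infeasible (no feasible solution exists)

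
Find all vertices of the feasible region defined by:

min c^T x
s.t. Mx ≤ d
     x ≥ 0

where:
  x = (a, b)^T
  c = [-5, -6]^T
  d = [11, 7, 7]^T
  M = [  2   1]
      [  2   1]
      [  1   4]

(0, 0), (3.5, 0), (3, 1), (0, 1.75)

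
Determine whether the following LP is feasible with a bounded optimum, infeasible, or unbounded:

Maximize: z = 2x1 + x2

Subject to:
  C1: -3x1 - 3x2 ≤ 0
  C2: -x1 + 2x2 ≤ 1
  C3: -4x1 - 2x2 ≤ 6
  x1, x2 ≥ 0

Unbounded (objective can increase without bound)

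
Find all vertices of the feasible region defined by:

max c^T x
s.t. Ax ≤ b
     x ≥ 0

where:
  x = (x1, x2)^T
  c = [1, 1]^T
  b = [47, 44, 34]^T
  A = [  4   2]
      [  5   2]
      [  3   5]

(0, 0), (8.8, 0), (8, 2), (0, 6.8)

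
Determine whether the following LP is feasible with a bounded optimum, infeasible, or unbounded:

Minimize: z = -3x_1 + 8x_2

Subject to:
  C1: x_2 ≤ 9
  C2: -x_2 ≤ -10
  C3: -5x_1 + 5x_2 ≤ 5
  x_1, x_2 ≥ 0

Infeasible (no feasible solution exists)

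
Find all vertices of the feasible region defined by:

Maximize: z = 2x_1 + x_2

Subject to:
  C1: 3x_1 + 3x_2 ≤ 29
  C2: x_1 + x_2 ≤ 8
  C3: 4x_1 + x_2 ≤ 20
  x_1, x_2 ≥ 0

(0, 0), (5, 0), (4, 4), (0, 8)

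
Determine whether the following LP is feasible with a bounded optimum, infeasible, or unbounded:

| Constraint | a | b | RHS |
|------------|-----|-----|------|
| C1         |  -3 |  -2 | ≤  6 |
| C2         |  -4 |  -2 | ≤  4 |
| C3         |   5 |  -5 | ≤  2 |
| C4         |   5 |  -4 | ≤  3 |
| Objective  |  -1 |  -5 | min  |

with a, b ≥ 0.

Unbounded (objective can decrease without bound)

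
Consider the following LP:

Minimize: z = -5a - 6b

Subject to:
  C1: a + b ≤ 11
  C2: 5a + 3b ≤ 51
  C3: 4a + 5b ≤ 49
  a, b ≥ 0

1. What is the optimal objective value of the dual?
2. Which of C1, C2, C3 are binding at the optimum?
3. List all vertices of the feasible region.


1. -60
2. C1, C3
3. (0, 0), (10.2, 0), (9, 2), (6, 5), (0, 9.8)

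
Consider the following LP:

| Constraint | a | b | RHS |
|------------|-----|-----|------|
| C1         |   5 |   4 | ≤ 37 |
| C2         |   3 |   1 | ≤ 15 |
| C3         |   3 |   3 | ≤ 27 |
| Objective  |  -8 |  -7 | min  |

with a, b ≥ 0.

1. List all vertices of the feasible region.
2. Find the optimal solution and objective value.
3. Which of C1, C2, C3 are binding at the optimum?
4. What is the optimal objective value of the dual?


1. (0, 0), (5, 0), (3.286, 5.143), (1, 8), (0, 9)
2. a = 1, b = 8, z = -64
3. C1, C3
4. -64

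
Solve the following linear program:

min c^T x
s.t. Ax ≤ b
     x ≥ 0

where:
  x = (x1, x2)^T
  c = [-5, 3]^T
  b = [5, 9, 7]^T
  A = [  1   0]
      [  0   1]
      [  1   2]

Evaluate the objective at each vertex of the feasible region:
  z(0, 0) = 0
  z(5, 0) = -25  ←
  z(5, 1) = -22
  z(0, 3.5) = 10.5
The minimum is at x1 = 5, x2 = 0.

x1 = 5, x2 = 0, z = -25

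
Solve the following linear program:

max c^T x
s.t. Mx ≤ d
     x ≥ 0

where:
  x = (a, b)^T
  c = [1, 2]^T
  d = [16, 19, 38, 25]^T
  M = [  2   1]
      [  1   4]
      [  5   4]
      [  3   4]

Evaluate the objective at each vertex of the feasible region:
  z(0, 0) = 0
  z(7.6, 0) = 7.6
  z(6.5, 1.375) = 9.25
  z(3, 4) = 11  ←
  z(0, 4.75) = 9.5
The maximum is at a = 3, b = 4.

a = 3, b = 4, z = 11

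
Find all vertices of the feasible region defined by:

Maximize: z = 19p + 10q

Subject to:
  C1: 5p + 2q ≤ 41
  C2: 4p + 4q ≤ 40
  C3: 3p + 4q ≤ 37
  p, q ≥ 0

(0, 0), (8.2, 0), (7, 3), (3, 7), (0, 9.25)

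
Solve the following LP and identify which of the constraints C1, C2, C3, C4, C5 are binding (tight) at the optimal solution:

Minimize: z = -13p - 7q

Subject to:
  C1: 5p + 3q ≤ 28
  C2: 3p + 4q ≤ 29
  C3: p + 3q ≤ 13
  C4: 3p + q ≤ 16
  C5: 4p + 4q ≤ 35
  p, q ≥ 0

At p = 5, q = 1, compute slack b - a·x for each constraint:
  C1: 28 − 28 = 0  (binding)
  C2: 29 − 19 = 10  (slack)
  C3: 13 − 8 = 5  (slack)
  C4: 16 − 16 = 0  (binding)
  C5: 35 − 24 = 11  (slack)

Optimal: p = 5, q = 1
Binding: C1, C4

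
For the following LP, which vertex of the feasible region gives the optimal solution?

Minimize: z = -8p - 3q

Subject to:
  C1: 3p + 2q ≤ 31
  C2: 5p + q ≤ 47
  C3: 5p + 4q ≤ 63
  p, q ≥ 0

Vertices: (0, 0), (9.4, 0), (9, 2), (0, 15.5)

Evaluate the objective at each vertex of the feasible region:
  z(0, 0) = 0
  z(9.4, 0) = -75.2
  z(9, 2) = -78  ←
  z(0, 15.5) = -46.5
The minimum is at p = 9, q = 2.

(9, 2)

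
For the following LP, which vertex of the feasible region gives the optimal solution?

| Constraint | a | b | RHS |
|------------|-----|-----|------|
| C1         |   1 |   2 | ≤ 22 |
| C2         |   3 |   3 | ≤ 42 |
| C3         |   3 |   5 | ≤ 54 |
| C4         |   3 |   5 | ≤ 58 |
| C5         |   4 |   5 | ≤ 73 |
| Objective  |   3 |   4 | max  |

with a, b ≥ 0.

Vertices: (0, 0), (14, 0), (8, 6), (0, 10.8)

Evaluate the objective at each vertex of the feasible region:
  z(0, 0) = 0
  z(14, 0) = 42
  z(8, 6) = 48  ←
  z(0, 10.8) = 43.2
The maximum is at a = 8, b = 6.

(8, 6)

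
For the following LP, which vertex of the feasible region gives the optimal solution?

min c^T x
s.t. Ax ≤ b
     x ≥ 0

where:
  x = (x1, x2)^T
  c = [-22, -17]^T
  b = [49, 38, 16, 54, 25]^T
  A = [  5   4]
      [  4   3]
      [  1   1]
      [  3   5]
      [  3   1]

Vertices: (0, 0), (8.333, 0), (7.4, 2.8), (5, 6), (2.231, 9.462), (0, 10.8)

Evaluate the objective at each vertex of the feasible region:
  z(0, 0) = 0
  z(8.333, 0) = -183.3
  z(7.4, 2.8) = -210.4
  z(5, 6) = -212  ←
  z(2.231, 9.462) = -209.9
  z(0, 10.8) = -183.6
The minimum is at x1 = 5, x2 = 6.

(5, 6)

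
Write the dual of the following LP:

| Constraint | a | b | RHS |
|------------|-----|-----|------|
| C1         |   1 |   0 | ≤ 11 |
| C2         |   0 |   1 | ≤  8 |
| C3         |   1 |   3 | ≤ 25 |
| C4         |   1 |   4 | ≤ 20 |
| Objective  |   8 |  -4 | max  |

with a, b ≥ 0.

Primal max cᵀx s.t. Ax ≤ b, x ≥ 0  →  Dual min bᵀy s.t. Aᵀy ≥ c, y ≥ 0.

Minimize: z = 11y1 + 8y2 + 25y3 + 20y4

Subject to:
  y1 + y3 + y4 ≥ 8
  y2 + 3y3 + 4y4 ≥ -4
  y1, y2, y3, y4 ≥ 0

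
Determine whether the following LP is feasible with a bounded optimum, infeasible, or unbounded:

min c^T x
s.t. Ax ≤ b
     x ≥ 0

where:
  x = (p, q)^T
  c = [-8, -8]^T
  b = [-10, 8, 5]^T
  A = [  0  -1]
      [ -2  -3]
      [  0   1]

Infeasible (no feasible solution exists)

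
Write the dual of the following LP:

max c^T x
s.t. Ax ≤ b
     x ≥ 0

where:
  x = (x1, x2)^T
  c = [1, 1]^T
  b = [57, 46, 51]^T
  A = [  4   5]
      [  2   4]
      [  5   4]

Primal max cᵀx s.t. Ax ≤ b, x ≥ 0  →  Dual min bᵀy s.t. Aᵀy ≥ c, y ≥ 0.

Minimize: z = 57y1 + 46y2 + 51y3

Subject to:
  4y1 + 2y2 + 5y3 ≥ 1
  5y1 + 4y2 + 4y3 ≥ 1
  y1, y2, y3 ≥ 0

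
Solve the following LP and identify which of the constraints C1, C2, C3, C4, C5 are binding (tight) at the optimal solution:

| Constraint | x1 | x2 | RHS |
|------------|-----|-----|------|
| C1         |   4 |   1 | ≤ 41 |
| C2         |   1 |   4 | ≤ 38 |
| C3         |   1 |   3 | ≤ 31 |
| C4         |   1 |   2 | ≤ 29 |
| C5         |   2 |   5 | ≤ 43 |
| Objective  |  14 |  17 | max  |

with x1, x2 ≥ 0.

At x1 = 9, x2 = 5, compute slack b - a·x for each constraint:
  C1: 41 − 41 = 0  (binding)
  C2: 38 − 29 = 9  (slack)
  C3: 31 − 24 = 7  (slack)
  C4: 29 − 19 = 10  (slack)
  C5: 43 − 43 = 0  (binding)

Optimal: x1 = 9, x2 = 5
Binding: C1, C5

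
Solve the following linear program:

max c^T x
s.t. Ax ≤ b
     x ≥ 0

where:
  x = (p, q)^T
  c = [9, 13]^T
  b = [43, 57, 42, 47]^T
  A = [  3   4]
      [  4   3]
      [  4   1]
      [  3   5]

Evaluate the objective at each vertex of the feasible region:
  z(0, 0) = 0
  z(10.5, 0) = 94.5
  z(9.615, 3.538) = 132.5
  z(9, 4) = 133  ←
  z(0, 9.4) = 122.2
The maximum is at p = 9, q = 4.

p = 9, q = 4, z = 133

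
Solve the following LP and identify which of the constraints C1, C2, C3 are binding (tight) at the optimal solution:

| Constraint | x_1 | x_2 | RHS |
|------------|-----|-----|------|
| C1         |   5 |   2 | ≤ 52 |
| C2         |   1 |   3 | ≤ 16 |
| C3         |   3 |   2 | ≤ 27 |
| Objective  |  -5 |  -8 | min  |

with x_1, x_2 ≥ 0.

At x_1 = 7, x_2 = 3, compute slack b - a·x for each constraint:
  C1: 52 − 41 = 11  (slack)
  C2: 16 − 16 = 0  (binding)
  C3: 27 − 27 = 0  (binding)

Optimal: x_1 = 7, x_2 = 3
Binding: C2, C3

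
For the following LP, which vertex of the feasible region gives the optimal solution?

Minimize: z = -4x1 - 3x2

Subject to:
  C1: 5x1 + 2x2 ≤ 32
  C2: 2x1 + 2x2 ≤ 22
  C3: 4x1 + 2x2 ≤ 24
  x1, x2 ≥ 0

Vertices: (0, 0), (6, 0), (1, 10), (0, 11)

Evaluate the objective at each vertex of the feasible region:
  z(0, 0) = 0
  z(6, 0) = -24
  z(1, 10) = -34  ←
  z(0, 11) = -33
The minimum is at x1 = 1, x2 = 10.

(1, 10)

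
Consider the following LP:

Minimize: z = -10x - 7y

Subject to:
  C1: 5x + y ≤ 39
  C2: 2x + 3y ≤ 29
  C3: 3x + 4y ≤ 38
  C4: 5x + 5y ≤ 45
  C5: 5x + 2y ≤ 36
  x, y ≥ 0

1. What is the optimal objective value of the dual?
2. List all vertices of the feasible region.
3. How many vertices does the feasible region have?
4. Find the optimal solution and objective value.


1. -81
2. (0, 0), (7.2, 0), (6, 3), (0, 9)
3. 4
4. x = 6, y = 3, z = -81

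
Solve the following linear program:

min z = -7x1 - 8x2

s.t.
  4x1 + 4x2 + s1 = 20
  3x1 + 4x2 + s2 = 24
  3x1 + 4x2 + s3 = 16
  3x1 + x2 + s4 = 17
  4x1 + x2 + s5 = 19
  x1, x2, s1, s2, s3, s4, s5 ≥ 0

Evaluate the objective at each vertex of the feasible region:
  z(0, 0) = 0
  z(4.75, 0) = -33.25
  z(4.667, 0.3333) = -35.33
  z(4, 1) = -36  ←
  z(0, 4) = -32
The minimum is at x1 = 4, x2 = 1.

x1 = 4, x2 = 1, z = -36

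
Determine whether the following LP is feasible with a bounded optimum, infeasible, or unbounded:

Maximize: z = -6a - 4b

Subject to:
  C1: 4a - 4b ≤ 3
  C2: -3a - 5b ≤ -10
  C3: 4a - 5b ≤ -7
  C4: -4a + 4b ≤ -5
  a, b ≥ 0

Infeasible (no feasible solution exists)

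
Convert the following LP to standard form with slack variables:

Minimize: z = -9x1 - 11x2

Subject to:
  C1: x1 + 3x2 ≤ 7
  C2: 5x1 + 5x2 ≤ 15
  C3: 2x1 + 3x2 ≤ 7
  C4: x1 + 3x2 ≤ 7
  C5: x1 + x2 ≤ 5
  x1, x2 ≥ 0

min z = -9x1 - 11x2

s.t.
  x1 + 3x2 + s1 = 7
  5x1 + 5x2 + s2 = 15
  2x1 + 3x2 + s3 = 7
  x1 + 3x2 + s4 = 7
  x1 + x2 + s5 = 5
  x1, x2, s1, s2, s3, s4, s5 ≥ 0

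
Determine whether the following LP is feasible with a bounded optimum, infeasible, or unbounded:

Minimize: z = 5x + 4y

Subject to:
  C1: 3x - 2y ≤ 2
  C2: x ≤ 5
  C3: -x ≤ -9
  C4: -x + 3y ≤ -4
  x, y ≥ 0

Infeasible (no feasible solution exists)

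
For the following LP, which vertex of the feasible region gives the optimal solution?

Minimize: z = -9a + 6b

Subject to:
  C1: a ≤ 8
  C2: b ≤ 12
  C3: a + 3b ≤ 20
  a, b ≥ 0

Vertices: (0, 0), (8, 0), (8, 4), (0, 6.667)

Evaluate the objective at each vertex of the feasible region:
  z(0, 0) = 0
  z(8, 0) = -72  ←
  z(8, 4) = -48
  z(0, 6.667) = 40
The minimum is at a = 8, b = 0.

(8, 0)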